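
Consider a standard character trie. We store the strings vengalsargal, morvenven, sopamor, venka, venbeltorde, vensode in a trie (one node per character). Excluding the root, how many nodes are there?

Insert word by word; a character creates a node only if that edge doesn't already exist:
  "vengalsargal" → 12 new (v, e, n, g, a, l, s, a, r, g, a, l)
  "morvenven" → 9 new (m, o, r, v, e, n, v, e, n)
  "sopamor" → 7 new (s, o, p, a, m, o, r)
  "venka" → prefix "ven" already present; 2 new (k, a)
  "venbeltorde" → prefix "ven" already present; 8 new (b, e, l, t, o, r, d, e)
  "vensode" → prefix "ven" already present; 4 new (s, o, d, e)
Total nodes = 12 + 9 + 7 + 2 + 8 + 4 = 42

42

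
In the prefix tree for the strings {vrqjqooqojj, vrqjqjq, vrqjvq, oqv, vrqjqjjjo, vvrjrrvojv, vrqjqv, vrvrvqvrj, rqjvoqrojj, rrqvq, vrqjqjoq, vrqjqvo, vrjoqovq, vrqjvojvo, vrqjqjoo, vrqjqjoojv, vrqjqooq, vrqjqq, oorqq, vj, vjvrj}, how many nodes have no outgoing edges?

A leaf is a node with no children — equivalently, the end of a word that is not a proper prefix of any other stored word.
Those words: "oorqq", "oqv", "rqjvoqrojj", "rrqvq", "vjvrj", "vrjoqovq", "vrqjqjjjo", "vrqjqjoojv", "vrqjqjoq", "vrqjqjq", "vrqjqooqojj", "vrqjqq", "vrqjqvo", "vrqjvojvo", "vrqjvq", "vrvrvqvrj", "vvrjrrvojv"
Leaf count: 17

17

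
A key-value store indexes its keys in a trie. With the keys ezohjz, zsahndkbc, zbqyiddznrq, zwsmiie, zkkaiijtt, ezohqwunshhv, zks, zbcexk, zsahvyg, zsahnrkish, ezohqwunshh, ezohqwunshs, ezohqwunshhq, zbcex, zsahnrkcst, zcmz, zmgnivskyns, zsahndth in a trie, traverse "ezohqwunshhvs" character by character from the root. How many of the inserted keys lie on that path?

Check each prefix of "ezohqwunshhvs" against the stored set — each match is an end-marker on the path.
Prefixes of the query that are stored words: "ezohqwunshh", "ezohqwunshhv"
Count: 2

2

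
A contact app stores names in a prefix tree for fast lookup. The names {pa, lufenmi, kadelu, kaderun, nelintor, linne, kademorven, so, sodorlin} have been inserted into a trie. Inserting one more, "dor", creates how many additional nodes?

No existing word starts with "d", so every character of "dor" needs a new node.
3 − 0 = 3 new nodes.

3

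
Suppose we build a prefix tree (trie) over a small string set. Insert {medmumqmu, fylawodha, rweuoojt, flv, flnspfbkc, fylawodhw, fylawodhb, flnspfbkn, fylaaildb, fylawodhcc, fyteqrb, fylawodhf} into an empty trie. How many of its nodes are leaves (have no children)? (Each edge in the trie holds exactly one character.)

12

Leaves are exactly the stored words that no other stored word extends.
Those words: "flnspfbkc", "flnspfbkn", "flv", "fylaaildb", "fylawodha", "fylawodhb", "fylawodhcc", "fylawodhf", "fylawodhw", "fyteqrb", "medmumqmu", "rweuoojt"
Leaf count: 12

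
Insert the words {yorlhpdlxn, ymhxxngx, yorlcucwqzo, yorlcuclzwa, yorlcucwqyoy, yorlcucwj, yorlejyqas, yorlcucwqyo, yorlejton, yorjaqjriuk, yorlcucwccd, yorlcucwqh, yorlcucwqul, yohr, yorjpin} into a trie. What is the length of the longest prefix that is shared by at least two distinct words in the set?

11

Look for the deepest trie node that still has at least two words in its subtree.
e.g. "yorlcucwqyo" and "yorlcucwqyoy" share the prefix "yorlcucwqyo" of length 11; no pair shares a longer one.
Longest shared-prefix length: 11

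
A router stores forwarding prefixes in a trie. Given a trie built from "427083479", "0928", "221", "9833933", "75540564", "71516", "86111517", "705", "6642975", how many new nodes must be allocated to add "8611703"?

Walking "8611703" from the root, the first 4 characters ("8611") follow existing edges; "7" is the first miss.
So 7 − 4 = 3 new nodes.

3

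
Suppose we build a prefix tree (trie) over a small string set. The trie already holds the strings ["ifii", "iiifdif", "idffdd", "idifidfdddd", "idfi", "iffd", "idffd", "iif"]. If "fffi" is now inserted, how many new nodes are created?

4

"fffi" shares no prefix with any stored word, so all 4 characters open new nodes.
4 − 0 = 4 new nodes.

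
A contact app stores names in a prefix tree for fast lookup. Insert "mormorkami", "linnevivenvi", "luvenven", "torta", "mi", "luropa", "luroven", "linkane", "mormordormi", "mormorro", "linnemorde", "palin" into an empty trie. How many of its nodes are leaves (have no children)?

Leaves are exactly the stored words that no other stored word extends.
Those words: "linkane", "linnemorde", "linnevivenvi", "luropa", "luroven", "luvenven", "mi", "mormordormi", "mormorkami", "mormorro", "palin", "torta"
Leaf count: 12

12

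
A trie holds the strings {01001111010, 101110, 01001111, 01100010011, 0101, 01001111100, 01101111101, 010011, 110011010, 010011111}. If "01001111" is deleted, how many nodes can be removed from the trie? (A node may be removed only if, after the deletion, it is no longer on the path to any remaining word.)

After clearing the end-marker at "01001111", prune upward until reaching a node still needed by another word.
Every node on "01001111" is still needed (e.g. by "01001111010"), so nothing is freed.
Nodes removed: 0

0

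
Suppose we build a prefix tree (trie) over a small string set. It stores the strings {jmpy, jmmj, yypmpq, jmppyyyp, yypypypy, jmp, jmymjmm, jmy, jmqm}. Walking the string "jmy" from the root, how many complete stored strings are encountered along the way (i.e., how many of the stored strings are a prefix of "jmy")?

1

Check each prefix of "jmy" against the stored set — each match is an end-marker on the path.
Prefixes of the query that are stored words: "jmy"
Count: 1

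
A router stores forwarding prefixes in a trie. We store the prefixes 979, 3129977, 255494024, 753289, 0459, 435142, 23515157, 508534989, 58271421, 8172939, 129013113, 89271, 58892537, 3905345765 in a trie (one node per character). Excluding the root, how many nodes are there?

Trace insertions, counting only characters that open a new branch:
  "979" → 3 new (9, 7, 9)
  "3129977" → 7 new (3, 1, 2, 9, 9, 7, 7)
  "255494024" → 9 new (2, 5, 5, 4, 9, 4, 0, 2, 4)
  "753289" → 6 new (7, 5, 3, 2, 8, 9)
  "0459" → 4 new (0, 4, 5, 9)
  "435142" → 6 new (4, 3, 5, 1, 4, 2)
  "23515157" → prefix "2" already present; 7 new (3, 5, 1, 5, 1, 5, 7)
  "508534989" → 9 new (5, 0, 8, 5, 3, 4, 9, 8, 9)
  "58271421" → prefix "5" already present; 7 new (8, 2, 7, 1, 4, 2, 1)
  "8172939" → 7 new (8, 1, 7, 2, 9, 3, 9)
  "129013113" → 9 new (1, 2, 9, 0, 1, 3, 1, 1, 3)
  "89271" → prefix "8" already present; 4 new (9, 2, 7, 1)
  "58892537" → prefix "58" already present; 6 new (8, 9, 2, 5, 3, 7)
  "3905345765" → prefix "3" already present; 9 new (9, 0, 5, 3, 4, 5, 7, 6, 5)
Total nodes = 3 + 7 + 9 + 6 + 4 + 6 + 7 + 9 + 7 + 7 + 9 + 4 + 6 + 9 = 93

93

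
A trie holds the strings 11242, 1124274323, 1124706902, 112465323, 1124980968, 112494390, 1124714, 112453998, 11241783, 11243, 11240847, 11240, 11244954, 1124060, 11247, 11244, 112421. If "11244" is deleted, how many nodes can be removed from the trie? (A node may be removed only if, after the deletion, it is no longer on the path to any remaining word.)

Walk "11244" from the leaf back toward the root, removing each node that no remaining word uses.
Every node on "11244" is still needed (e.g. by "11244954"), so nothing is freed.
Nodes removed: 0

0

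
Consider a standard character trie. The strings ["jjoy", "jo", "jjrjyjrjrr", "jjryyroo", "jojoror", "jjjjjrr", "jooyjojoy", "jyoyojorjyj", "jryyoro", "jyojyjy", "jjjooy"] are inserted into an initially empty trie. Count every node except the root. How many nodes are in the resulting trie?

Trace insertions, counting only characters that open a new branch:
  "jjoy" → 4 new (j, j, o, y)
  "jo" → prefix "j" already present; 1 new (o)
  "jjrjyjrjrr" → prefix "jj" already present; 8 new (r, j, y, j, r, j, r, r)
  "jjryyroo" → prefix "jjr" already present; 5 new (y, y, r, o, o)
  "jojoror" → prefix "jo" already present; 5 new (j, o, r, o, r)
  "jjjjjrr" → prefix "jj" already present; 5 new (j, j, j, r, r)
  "jooyjojoy" → prefix "jo" already present; 7 new (o, y, j, o, j, o, y)
  "jyoyojorjyj" → prefix "j" already present; 10 new (y, o, y, o, j, o, r, j, y, j)
  "jryyoro" → prefix "j" already present; 6 new (r, y, y, o, r, o)
  "jyojyjy" → prefix "jyo" already present; 4 new (j, y, j, y)
  "jjjooy" → prefix "jjj" already present; 3 new (o, o, y)
Total nodes = 4 + 1 + 8 + 5 + 5 + 5 + 7 + 10 + 6 + 4 + 3 = 58

58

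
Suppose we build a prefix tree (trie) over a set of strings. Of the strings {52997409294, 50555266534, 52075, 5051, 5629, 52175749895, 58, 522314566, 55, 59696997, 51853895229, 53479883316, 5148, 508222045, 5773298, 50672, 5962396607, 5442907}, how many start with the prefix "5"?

Traverse to the node for "5", then collect every word in that subtree.
Matches: "5051", "50555266534", "50672", "508222045", "5148", "51853895229", "52075", "52175749895", "522314566", "52997409294", "53479883316", "5442907", "55", "5629", "5773298", "58", "5962396607", "59696997"
Count: 18

18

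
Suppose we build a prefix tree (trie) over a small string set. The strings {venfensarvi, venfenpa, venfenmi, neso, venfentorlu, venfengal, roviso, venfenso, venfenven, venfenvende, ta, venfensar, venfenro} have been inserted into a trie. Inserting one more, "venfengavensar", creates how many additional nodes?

6

The longest prefix of "venfengavensar" already in the trie is "venfenga" (length 8).
So 14 − 8 = 6 new nodes.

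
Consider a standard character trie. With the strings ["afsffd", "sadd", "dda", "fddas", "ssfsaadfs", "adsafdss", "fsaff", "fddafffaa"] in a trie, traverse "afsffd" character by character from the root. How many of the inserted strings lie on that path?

Walk "afsffd" from the root; an end-of-word marker is hit whenever a stored word is a prefix of "afsffd".
Prefixes of the query that are stored words: "afsffd"
Count: 1

1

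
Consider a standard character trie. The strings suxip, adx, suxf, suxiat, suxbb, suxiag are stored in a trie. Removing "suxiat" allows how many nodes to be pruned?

1

A node on "suxiat"'s path can go only if nothing else ends at it or branches off below it.
The suffix "t" (1 node) is used only by "suxiat"; the node for "suxia" still has the child "g", so pruning stops there.
Nodes removed: 1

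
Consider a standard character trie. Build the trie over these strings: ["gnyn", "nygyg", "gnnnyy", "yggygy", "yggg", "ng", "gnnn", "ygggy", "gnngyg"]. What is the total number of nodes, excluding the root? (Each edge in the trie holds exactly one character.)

25

For each word, the new-node count is its length minus the longest prefix already in the trie:
  "gnyn" → 4 new (g, n, y, n)
  "nygyg" → 5 new (n, y, g, y, g)
  "gnnnyy" → prefix "gn" already present; 4 new (n, n, y, y)
  "yggygy" → 6 new (y, g, g, y, g, y)
  "yggg" → prefix "ygg" already present; 1 new (g)
  "ng" → prefix "n" already present; 1 new (g)
  "gnnn" → prefix "gnnn" already present; 0 new (none)
  "ygggy" → prefix "yggg" already present; 1 new (y)
  "gnngyg" → prefix "gnn" already present; 3 new (g, y, g)
Total nodes = 4 + 5 + 4 + 6 + 1 + 1 + 0 + 1 + 3 = 25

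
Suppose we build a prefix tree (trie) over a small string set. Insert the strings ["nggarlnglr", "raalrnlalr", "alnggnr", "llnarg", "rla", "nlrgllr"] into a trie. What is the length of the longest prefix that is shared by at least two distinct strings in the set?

1

The deepest shared node is where two words last agree before diverging.
"nggarlnglr" and "nlrgllr" agree on "n" (1 characters) before diverging; nothing deeper is shared.
Longest shared-prefix length: 1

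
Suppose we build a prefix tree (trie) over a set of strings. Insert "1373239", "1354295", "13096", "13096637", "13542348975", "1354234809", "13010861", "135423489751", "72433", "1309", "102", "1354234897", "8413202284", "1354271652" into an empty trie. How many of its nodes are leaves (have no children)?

Leaves are exactly the stored words that no other stored word extends.
Those words: "102", "13010861", "13096637", "1354234809", "135423489751", "1354271652", "1354295", "1373239", "72433", "8413202284"
Leaf count: 10

10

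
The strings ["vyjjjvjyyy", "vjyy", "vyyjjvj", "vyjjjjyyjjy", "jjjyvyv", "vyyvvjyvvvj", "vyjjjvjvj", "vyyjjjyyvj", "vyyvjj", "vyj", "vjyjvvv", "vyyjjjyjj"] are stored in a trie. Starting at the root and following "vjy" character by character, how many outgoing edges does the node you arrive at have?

2

The children of the "vjy" node are the distinct next characters among strings starting with "vjy".
Distinct next characters after "vjy": j, y.
That node has 2 child edges.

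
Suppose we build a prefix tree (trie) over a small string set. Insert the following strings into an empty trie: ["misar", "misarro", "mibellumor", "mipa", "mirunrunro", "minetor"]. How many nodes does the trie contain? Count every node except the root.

30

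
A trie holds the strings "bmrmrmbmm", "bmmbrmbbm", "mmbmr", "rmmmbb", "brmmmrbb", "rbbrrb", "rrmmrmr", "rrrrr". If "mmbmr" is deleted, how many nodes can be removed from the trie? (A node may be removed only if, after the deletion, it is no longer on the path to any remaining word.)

A node on "mmbmr"'s path can go only if nothing else ends at it or branches off below it.
No other word shares any prefix with "mmbmr", so all 5 of its nodes go.
Nodes removed: 5

5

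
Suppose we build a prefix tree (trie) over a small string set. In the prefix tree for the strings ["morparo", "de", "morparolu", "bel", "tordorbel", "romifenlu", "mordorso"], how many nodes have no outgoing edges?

A leaf is a node with no children — equivalently, the end of a word that is not a proper prefix of any other stored word.
Those words: "bel", "de", "mordorso", "morparolu", "romifenlu", "tordorbel"
Leaf count: 6

6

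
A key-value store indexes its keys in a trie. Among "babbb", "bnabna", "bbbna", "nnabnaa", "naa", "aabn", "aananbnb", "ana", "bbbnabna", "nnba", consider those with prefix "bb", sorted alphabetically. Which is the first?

bbbna

Filter for "bb…" and sort: "bbbna", "bbbnabna"
The 1st is bbbna.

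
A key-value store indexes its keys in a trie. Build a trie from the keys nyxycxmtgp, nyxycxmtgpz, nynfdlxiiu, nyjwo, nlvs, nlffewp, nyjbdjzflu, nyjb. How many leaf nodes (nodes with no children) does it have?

6

A leaf is a node with no children — equivalently, the end of a word that is not a proper prefix of any other stored word.
Those words: "nlffewp", "nlvs", "nyjbdjzflu", "nyjwo", "nynfdlxiiu", "nyxycxmtgpz"
Leaf count: 6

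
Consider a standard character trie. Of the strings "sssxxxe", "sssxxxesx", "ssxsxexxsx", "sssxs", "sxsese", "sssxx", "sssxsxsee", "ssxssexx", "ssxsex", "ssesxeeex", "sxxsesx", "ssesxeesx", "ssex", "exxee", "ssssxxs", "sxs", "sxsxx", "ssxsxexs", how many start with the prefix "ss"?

13

Filter for entries beginning with "ss":
Matches: "ssesxeeex", "ssesxeesx", "ssex", "ssssxxs", "sssxs", "sssxsxsee", "sssxx", "sssxxxe", "sssxxxesx", "ssxsex", "ssxssexx", "ssxsxexs", "ssxsxexxsx"
Count: 13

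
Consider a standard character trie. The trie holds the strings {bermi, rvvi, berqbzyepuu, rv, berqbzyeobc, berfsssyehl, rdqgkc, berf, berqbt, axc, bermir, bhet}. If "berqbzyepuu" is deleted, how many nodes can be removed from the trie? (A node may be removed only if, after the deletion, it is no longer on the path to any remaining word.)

Walk "berqbzyepuu" from the leaf back toward the root, removing each node that no remaining word uses.
The suffix "puu" (3 nodes) is used only by "berqbzyepuu"; the node for "berqbzye" still has the child "o", so pruning stops there.
Nodes removed: 3

3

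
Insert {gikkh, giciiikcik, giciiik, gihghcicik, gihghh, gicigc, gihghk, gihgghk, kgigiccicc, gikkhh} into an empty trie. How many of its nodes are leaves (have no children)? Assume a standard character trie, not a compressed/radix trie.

8

A leaf is a node with no children — equivalently, the end of a word that is not a proper prefix of any other stored word.
Those words: "gicigc", "giciiikcik", "gihgghk", "gihghcicik", "gihghh", "gihghk", "gikkhh", "kgigiccicc"
Leaf count: 8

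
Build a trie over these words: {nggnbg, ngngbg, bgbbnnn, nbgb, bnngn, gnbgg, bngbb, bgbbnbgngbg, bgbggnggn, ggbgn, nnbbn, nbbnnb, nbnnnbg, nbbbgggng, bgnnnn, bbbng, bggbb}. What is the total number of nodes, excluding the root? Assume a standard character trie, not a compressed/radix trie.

Count nodes per top-level branch (shared prefixes stored once):
  'b'-branch (bbbng, bgbbnbgngbg, bgbbnnn, bgbggnggn, bggbb, bgnnnn, bngbb, bnngn): 37 nodes
  'g'-branch (ggbgn, gnbgg): 9 nodes
  'n'-branch (nbbbgggng, nbbnnb, nbgb, nbnnnbg, nggnbg, ngngbg, nnbbn): 32 nodes
Sum: 78

78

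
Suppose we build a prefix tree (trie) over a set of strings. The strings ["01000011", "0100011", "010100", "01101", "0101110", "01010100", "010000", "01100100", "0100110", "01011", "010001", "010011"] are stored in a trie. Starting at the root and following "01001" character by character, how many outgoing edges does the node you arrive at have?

1

Walk "01001" from the root, arriving at one node.
Distinct next characters after "01001": 1.
That node has 1 child edge.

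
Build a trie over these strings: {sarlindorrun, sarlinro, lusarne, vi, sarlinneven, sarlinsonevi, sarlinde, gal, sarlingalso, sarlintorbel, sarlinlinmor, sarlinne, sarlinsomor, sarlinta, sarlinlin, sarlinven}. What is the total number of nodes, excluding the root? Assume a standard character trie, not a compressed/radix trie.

For each word, the new-node count is its length minus the longest prefix already in the trie:
  "sarlindorrun" → 12 new (s, a, r, l, i, n, d, o, r, r, u, n)
  "sarlinro" → prefix "sarlin" already present; 2 new (r, o)
  "lusarne" → 7 new (l, u, s, a, r, n, e)
  "vi" → 2 new (v, i)
  "sarlinneven" → prefix "sarlin" already present; 5 new (n, e, v, e, n)
  "sarlinsonevi" → prefix "sarlin" already present; 6 new (s, o, n, e, v, i)
  "sarlinde" → prefix "sarlind" already present; 1 new (e)
  "gal" → 3 new (g, a, l)
  "sarlingalso" → prefix "sarlin" already present; 5 new (g, a, l, s, o)
  "sarlintorbel" → prefix "sarlin" already present; 6 new (t, o, r, b, e, l)
  "sarlinlinmor" → prefix "sarlin" already present; 6 new (l, i, n, m, o, r)
  "sarlinne" → prefix "sarlinne" already present; 0 new (none)
  "sarlinsomor" → prefix "sarlinso" already present; 3 new (m, o, r)
  "sarlinta" → prefix "sarlint" already present; 1 new (a)
  "sarlinlin" → prefix "sarlinlin" already present; 0 new (none)
  "sarlinven" → prefix "sarlin" already present; 3 new (v, e, n)
Total nodes = 12 + 2 + 7 + 2 + 5 + 6 + 1 + 3 + 5 + 6 + 6 + 0 + 3 + 1 + 0 + 3 = 62

62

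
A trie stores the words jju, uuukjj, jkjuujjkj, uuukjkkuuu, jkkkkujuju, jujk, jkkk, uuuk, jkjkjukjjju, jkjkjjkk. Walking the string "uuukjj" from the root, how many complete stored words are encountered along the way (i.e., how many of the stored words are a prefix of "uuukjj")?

Traverse "uuukjj" character by character; count nodes along the way that are marked as word ends.
Prefixes of the query that are stored words: "uuuk", "uuukjj"
Count: 2

2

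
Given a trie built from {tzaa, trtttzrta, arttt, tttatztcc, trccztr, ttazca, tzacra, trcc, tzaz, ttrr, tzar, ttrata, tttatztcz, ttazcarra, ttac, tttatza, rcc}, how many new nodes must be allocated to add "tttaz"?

1

The longest prefix of "tttaz" already in the trie is "ttta" (length 4).
New nodes needed: |"tttaz"| − 4 = 5 − 4 = 1.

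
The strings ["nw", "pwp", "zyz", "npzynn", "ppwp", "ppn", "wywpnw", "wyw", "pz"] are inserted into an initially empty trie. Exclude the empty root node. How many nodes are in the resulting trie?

Insert word by word; a character creates a node only if that edge doesn't already exist:
  "nw" → 2 new (n, w)
  "pwp" → 3 new (p, w, p)
  "zyz" → 3 new (z, y, z)
  "npzynn" → prefix "n" already present; 5 new (p, z, y, n, n)
  "ppwp" → prefix "p" already present; 3 new (p, w, p)
  "ppn" → prefix "pp" already present; 1 new (n)
  "wywpnw" → 6 new (w, y, w, p, n, w)
  "wyw" → prefix "wyw" already present; 0 new (none)
  "pz" → prefix "p" already present; 1 new (z)
Total nodes = 2 + 3 + 3 + 5 + 3 + 1 + 6 + 0 + 1 = 24

24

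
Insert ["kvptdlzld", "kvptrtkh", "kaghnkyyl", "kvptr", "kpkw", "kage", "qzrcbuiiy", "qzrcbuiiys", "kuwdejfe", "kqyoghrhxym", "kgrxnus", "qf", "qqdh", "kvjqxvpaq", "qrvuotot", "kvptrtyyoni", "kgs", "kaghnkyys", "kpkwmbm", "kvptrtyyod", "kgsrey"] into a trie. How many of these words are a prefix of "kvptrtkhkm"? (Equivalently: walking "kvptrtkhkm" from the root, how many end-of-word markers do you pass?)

2

Walk "kvptrtkhkm" from the root; an end-of-word marker is hit whenever a stored word is a prefix of "kvptrtkhkm".
Prefixes of the query that are stored words: "kvptr", "kvptrtkh"
Count: 2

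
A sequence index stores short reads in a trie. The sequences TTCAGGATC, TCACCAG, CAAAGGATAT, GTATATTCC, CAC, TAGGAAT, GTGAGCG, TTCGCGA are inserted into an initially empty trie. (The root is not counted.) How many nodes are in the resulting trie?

50

Insert word by word; a character creates a node only if that edge doesn't already exist:
  "TTCAGGATC" → 9 new (T, T, C, A, G, G, A, T, C)
  "TCACCAG" → prefix "T" already present; 6 new (C, A, C, C, A, G)
  "CAAAGGATAT" → 10 new (C, A, A, A, G, G, A, T, A, T)
  "GTATATTCC" → 9 new (G, T, A, T, A, T, T, C, C)
  "CAC" → prefix "CA" already present; 1 new (C)
  "TAGGAAT" → prefix "T" already present; 6 new (A, G, G, A, A, T)
  "GTGAGCG" → prefix "GT" already present; 5 new (G, A, G, C, G)
  "TTCGCGA" → prefix "TTC" already present; 4 new (G, C, G, A)
Total nodes = 9 + 6 + 10 + 9 + 1 + 6 + 5 + 4 = 50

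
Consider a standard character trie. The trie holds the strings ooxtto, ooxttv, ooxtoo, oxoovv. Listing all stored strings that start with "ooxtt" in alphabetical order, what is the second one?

DFS of the "ooxtt" subtree visits, in order: "ooxtto", "ooxttv"
Position 2: ooxttv

ooxttv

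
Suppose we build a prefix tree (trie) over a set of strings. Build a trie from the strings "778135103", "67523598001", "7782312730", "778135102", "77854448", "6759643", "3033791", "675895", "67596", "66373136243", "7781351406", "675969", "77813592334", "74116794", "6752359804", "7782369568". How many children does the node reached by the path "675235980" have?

2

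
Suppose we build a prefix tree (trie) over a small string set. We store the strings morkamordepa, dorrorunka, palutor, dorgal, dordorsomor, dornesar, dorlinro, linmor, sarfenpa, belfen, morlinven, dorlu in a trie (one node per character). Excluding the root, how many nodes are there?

77

Trace insertions, counting only characters that open a new branch:
  "morkamordepa" → 12 new (m, o, r, k, a, m, o, r, d, e, p, a)
  "dorrorunka" → 10 new (d, o, r, r, o, r, u, n, k, a)
  "palutor" → 7 new (p, a, l, u, t, o, r)
  "dorgal" → prefix "dor" already present; 3 new (g, a, l)
  "dordorsomor" → prefix "dor" already present; 8 new (d, o, r, s, o, m, o, r)
  "dornesar" → prefix "dor" already present; 5 new (n, e, s, a, r)
  "dorlinro" → prefix "dor" already present; 5 new (l, i, n, r, o)
  "linmor" → 6 new (l, i, n, m, o, r)
  "sarfenpa" → 8 new (s, a, r, f, e, n, p, a)
  "belfen" → 6 new (b, e, l, f, e, n)
  "morlinven" → prefix "mor" already present; 6 new (l, i, n, v, e, n)
  "dorlu" → prefix "dorl" already present; 1 new (u)
Total nodes = 12 + 10 + 7 + 3 + 8 + 5 + 5 + 6 + 8 + 6 + 6 + 1 = 77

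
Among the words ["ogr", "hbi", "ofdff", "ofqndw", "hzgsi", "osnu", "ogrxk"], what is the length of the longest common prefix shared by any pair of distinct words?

The deepest shared node is where two words last agree before diverging.
e.g. "ogr" and "ogrxk" share the prefix "ogr" of length 3; no pair shares a longer one.
Longest shared-prefix length: 3

3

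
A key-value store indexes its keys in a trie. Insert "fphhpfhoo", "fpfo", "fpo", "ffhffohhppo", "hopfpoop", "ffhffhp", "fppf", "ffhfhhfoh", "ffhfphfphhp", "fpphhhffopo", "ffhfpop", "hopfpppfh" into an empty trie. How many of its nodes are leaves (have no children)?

12

A leaf is a node with no children — equivalently, the end of a word that is not a proper prefix of any other stored word.
Those words: "ffhffhp", "ffhffohhppo", "ffhfhhfoh", "ffhfphfphhp", "ffhfpop", "fpfo", "fphhpfhoo", "fpo", "fppf", "fpphhhffopo", "hopfpoop", "hopfpppfh"
Leaf count: 12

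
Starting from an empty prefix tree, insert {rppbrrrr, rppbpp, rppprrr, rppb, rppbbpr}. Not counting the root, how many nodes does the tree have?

17

Trie structure (* marks end of a word):
(root)
└─ r
   └─ p
      └─ p
         ├─ b *
         │  ├─ b
         │  │  └─ p
         │  │     └─ r *
         │  ├─ p
         │  │  └─ p *
         │  └─ r
         │     └─ r
         │        └─ r
         │           └─ r *
         └─ p
            └─ r
               └─ r
                  └─ r *
Counting every labelled node above: 17.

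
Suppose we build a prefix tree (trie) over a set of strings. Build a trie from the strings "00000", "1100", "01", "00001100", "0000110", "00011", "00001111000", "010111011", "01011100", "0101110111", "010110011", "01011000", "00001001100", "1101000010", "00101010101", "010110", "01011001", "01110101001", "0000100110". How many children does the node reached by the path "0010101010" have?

Walk "0010101010" from the root, arriving at one node.
Distinct next characters after "0010101010": 1.
That node has 1 child edge.

1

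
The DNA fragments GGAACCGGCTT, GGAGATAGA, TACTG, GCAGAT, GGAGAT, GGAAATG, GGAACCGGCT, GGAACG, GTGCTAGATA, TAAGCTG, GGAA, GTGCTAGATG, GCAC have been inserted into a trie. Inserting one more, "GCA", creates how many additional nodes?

0

Every character of "GCA" already lies on an existing path (it is a prefix of some stored word).
No new nodes are needed: 0.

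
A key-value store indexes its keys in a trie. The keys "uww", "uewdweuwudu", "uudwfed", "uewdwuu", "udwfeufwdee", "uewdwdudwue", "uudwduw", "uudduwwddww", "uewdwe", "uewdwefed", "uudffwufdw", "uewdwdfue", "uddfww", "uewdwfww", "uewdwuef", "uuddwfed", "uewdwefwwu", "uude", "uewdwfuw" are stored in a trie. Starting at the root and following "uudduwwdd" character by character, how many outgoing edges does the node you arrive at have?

The children of the "uudduwwdd" node are the distinct next characters among strings starting with "uudduwwdd".
Characters that immediately follow "uudduwwdd" among the stored strings: {w}.
That node has 1 child edge.

1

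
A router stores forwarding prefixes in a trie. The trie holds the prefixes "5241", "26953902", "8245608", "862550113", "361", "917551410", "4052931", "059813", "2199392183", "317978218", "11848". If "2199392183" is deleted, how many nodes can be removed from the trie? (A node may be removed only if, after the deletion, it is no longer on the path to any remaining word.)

After clearing the end-marker at "2199392183", prune upward until reaching a node still needed by another word.
The suffix "199392183" (9 nodes) is used only by "2199392183"; the node for "2" still has the child "6", so pruning stops there.
Nodes removed: 9

9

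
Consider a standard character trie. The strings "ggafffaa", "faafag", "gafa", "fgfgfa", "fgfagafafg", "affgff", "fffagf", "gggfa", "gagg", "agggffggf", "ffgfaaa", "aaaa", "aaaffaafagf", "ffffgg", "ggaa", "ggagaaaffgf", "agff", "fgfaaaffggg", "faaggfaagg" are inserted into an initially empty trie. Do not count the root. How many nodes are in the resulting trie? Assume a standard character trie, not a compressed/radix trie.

Insert word by word; a character creates a node only if that edge doesn't already exist:
  "ggafffaa" → 8 new (g, g, a, f, f, f, a, a)
  "faafag" → 6 new (f, a, a, f, a, g)
  "gafa" → prefix "g" already present; 3 new (a, f, a)
  "fgfgfa" → prefix "f" already present; 5 new (g, f, g, f, a)
  "fgfagafafg" → prefix "fgf" already present; 7 new (a, g, a, f, a, f, g)
  "affgff" → 6 new (a, f, f, g, f, f)
  "fffagf" → prefix "f" already present; 5 new (f, f, a, g, f)
  "gggfa" → prefix "gg" already present; 3 new (g, f, a)
  "gagg" → prefix "ga" already present; 2 new (g, g)
  "agggffggf" → prefix "a" already present; 8 new (g, g, g, f, f, g, g, f)
  "ffgfaaa" → prefix "ff" already present; 5 new (g, f, a, a, a)
  "aaaa" → prefix "a" already present; 3 new (a, a, a)
  "aaaffaafagf" → prefix "aaa" already present; 8 new (f, f, a, a, f, a, g, f)
  "ffffgg" → prefix "fff" already present; 3 new (f, g, g)
  "ggaa" → prefix "gga" already present; 1 new (a)
  "ggagaaaffgf" → prefix "gga" already present; 8 new (g, a, a, a, f, f, g, f)
  "agff" → prefix "ag" already present; 2 new (f, f)
  "fgfaaaffggg" → prefix "fgfa" already present; 7 new (a, a, f, f, g, g, g)
  "faaggfaagg" → prefix "faa" already present; 7 new (g, g, f, a, a, g, g)
Total nodes = 8 + 6 + 3 + 5 + 7 + 6 + 5 + 3 + 2 + 8 + 5 + 3 + 8 + 3 + 1 + 8 + 2 + 7 + 7 = 97

97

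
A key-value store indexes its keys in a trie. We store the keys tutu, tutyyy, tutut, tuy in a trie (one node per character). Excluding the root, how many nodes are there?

For each word, the new-node count is its length minus the longest prefix already in the trie:
  "tutu" → 4 new (t, u, t, u)
  "tutyyy" → prefix "tut" already present; 3 new (y, y, y)
  "tutut" → prefix "tutu" already present; 1 new (t)
  "tuy" → prefix "tu" already present; 1 new (y)
Total nodes = 4 + 3 + 1 + 1 = 9

9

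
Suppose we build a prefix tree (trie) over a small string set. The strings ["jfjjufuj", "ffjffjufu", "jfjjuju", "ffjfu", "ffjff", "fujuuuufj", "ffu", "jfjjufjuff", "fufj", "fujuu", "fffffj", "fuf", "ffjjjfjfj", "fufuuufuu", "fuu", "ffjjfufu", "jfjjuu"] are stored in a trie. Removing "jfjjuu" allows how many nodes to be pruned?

A node on "jfjjuu"'s path can go only if nothing else ends at it or branches off below it.
The suffix "u" (1 node) is used only by "jfjjuu"; the node for "jfjju" still has the child "f", so pruning stops there.
Nodes removed: 1

1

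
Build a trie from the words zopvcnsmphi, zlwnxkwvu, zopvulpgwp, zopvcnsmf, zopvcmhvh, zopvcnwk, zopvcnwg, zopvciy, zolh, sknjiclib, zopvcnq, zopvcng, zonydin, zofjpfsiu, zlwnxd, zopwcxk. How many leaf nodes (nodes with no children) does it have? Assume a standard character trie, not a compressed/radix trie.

A leaf is a node with no children — equivalently, the end of a word that is not a proper prefix of any other stored word.
Those words: "sknjiclib", "zlwnxd", "zlwnxkwvu", "zofjpfsiu", "zolh", "zonydin", "zopvciy", "zopvcmhvh", "zopvcng", "zopvcnq", "zopvcnsmf", "zopvcnsmphi", "zopvcnwg", "zopvcnwk", "zopvulpgwp", "zopwcxk"
Leaf count: 16

16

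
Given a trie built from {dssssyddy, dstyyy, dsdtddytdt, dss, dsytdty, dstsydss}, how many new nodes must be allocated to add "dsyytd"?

3

"dsy" is already a path in the trie; the remaining "ytd" must be added.
So 6 − 3 = 3 new nodes.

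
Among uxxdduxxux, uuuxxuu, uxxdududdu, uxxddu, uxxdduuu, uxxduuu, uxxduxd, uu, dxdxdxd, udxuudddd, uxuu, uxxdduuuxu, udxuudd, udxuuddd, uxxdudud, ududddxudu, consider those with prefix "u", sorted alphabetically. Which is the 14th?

Words with prefix "u", in lexicographic order: "ududddxudu", "udxuudd", "udxuuddd", "udxuudddd", "uu", "uuuxxuu", "uxuu", "uxxddu", "uxxdduuu", "uxxdduuuxu", "uxxdduxxux", "uxxdudud", "uxxdududdu", "uxxduuu", "uxxduxd"
The 14th is uxxduuu.

uxxduuu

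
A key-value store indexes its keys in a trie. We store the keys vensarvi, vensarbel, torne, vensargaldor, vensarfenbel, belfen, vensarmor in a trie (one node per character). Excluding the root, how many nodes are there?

37

Count nodes per top-level branch (shared prefixes stored once):
  'b'-branch (belfen): 6 nodes
  't'-branch (torne): 5 nodes
  'v'-branch (vensarbel, vensarfenbel, vensargaldor, vensarmor, vensarvi): 26 nodes
Sum: 37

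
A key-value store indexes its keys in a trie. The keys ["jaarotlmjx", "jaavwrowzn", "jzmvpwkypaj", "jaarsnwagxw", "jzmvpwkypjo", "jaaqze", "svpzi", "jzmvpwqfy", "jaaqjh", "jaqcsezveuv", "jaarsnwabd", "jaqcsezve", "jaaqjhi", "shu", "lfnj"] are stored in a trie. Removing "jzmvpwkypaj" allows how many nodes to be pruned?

Walk "jzmvpwkypaj" from the leaf back toward the root, removing each node that no remaining word uses.
The suffix "aj" (2 nodes) is used only by "jzmvpwkypaj"; the node for "jzmvpwkyp" still has the child "j", so pruning stops there.
Nodes removed: 2

2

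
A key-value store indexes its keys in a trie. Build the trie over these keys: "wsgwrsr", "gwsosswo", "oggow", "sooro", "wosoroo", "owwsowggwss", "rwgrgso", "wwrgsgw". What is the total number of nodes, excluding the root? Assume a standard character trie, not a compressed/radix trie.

54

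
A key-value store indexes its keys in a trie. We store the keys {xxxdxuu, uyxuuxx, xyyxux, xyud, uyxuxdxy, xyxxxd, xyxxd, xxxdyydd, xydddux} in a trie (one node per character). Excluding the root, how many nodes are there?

39

Count nodes per top-level branch (shared prefixes stored once):
  'u'-branch (uyxuuxx, uyxuxdxy): 11 nodes
  'x'-branch (xxxdxuu, xxxdyydd, xydddux, xyud, xyxxd, xyxxxd, xyyxux): 28 nodes
Sum: 39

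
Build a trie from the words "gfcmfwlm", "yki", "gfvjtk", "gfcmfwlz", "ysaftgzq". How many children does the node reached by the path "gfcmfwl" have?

2

Walk "gfcmfwl" from the root, arriving at one node.
Characters that immediately follow "gfcmfwl" among the stored strings: {m, z}.
That node has 2 child edges.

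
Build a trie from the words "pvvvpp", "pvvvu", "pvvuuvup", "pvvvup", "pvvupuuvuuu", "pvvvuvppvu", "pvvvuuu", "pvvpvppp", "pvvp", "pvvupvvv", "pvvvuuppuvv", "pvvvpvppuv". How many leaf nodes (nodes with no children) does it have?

10

Leaves are exactly the stored words that no other stored word extends.
Those words: "pvvpvppp", "pvvupuuvuuu", "pvvupvvv", "pvvuuvup", "pvvvpp", "pvvvpvppuv", "pvvvup", "pvvvuuppuvv", "pvvvuuu", "pvvvuvppvu"
Leaf count: 10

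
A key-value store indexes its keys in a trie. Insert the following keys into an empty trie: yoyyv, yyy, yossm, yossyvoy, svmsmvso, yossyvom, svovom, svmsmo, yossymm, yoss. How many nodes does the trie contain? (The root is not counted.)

30

Count nodes per top-level branch (shared prefixes stored once):
  's'-branch (svmsmo, svmsmvso, svovom): 13 nodes
  'y'-branch (yoss, yossm, yossymm, yossyvom, yossyvoy, yoyyv, yyy): 17 nodes
Sum: 30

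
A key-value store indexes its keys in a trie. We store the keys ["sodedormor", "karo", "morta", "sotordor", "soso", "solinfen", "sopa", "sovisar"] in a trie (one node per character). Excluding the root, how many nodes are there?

40

Trie structure (* marks end of a word):
(root)
├─ k
│  └─ a
│     └─ r
│        └─ o *
├─ m
│  └─ o
│     └─ r
│        └─ t
│           └─ a *
└─ s
   └─ o
      ├─ d
      │  └─ e
      │     └─ d
      │        └─ o
      │           └─ r
      │              └─ m
      │                 └─ o
      │                    └─ r *
      ├─ l
      │  └─ i
      │     └─ n
      │        └─ f
      │           └─ e
      │              └─ n *
      ├─ p
      │  └─ a *
      ├─ s
      │  └─ o *
      ├─ t
      │  └─ o
      │     └─ r
      │        └─ d
      │           └─ o
      │              └─ r *
      └─ v
         └─ i
            └─ s
               └─ a
                  └─ r *
Counting every labelled node above: 40.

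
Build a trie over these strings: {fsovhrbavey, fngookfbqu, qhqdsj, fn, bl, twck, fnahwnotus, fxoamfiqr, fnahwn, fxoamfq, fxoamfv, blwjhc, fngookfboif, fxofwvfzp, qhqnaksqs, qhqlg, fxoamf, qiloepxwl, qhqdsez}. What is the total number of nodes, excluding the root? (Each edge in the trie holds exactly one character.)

81

Count nodes per top-level branch (shared prefixes stored once):
  'b'-branch (bl, blwjhc): 6 nodes
  'f'-branch (fn, fnahwn, fnahwnotus, fngookfboif, fngookfbqu, fsovhrbavey, fxoamf, fxoamfiqr, fxoamfq, fxoamfv, fxofwvfzp): 47 nodes
  'q'-branch (qhqdsez, qhqdsj, qhqlg, qhqnaksqs, qiloepxwl): 24 nodes
  't'-branch (twck): 4 nodes
Sum: 81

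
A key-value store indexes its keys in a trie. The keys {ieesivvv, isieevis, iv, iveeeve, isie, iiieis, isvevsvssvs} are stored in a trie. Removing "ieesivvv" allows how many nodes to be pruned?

7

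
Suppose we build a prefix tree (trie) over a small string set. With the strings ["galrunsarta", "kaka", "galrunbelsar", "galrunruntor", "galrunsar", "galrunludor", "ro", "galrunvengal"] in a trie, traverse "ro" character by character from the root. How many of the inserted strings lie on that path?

Walk "ro" from the root; an end-of-word marker is hit whenever a stored word is a prefix of "ro".
Prefixes of the query that are stored words: "ro"
Count: 1

1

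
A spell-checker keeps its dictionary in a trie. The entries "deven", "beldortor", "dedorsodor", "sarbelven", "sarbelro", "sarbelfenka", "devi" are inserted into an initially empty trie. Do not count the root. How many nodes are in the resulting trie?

39

Insert word by word; a character creates a node only if that edge doesn't already exist:
  "deven" → 5 new (d, e, v, e, n)
  "beldortor" → 9 new (b, e, l, d, o, r, t, o, r)
  "dedorsodor" → prefix "de" already present; 8 new (d, o, r, s, o, d, o, r)
  "sarbelven" → 9 new (s, a, r, b, e, l, v, e, n)
  "sarbelro" → prefix "sarbel" already present; 2 new (r, o)
  "sarbelfenka" → prefix "sarbel" already present; 5 new (f, e, n, k, a)
  "devi" → prefix "dev" already present; 1 new (i)
Total nodes = 5 + 9 + 8 + 9 + 2 + 5 + 1 = 39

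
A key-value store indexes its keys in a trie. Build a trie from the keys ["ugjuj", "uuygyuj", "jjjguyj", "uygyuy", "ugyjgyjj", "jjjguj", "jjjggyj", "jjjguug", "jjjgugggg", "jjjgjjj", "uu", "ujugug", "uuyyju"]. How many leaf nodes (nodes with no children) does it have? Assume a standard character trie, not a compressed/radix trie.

12

Leaves are exactly the stored words that no other stored word extends.
Those words: "jjjggyj", "jjjgjjj", "jjjgugggg", "jjjguj", "jjjguug", "jjjguyj", "ugjuj", "ugyjgyjj", "ujugug", "uuygyuj", "uuyyju", "uygyuy"
Leaf count: 12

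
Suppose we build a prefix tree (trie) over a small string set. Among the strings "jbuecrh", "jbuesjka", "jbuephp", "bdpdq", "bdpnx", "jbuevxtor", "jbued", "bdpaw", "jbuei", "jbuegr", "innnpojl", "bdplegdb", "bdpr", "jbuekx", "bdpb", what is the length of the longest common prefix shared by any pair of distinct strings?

Look for the deepest trie node that still has at least two words in its subtree.
"jbuecrh" and "jbued" agree on "jbue" (4 characters) before diverging; nothing deeper is shared.
Longest shared-prefix length: 4

4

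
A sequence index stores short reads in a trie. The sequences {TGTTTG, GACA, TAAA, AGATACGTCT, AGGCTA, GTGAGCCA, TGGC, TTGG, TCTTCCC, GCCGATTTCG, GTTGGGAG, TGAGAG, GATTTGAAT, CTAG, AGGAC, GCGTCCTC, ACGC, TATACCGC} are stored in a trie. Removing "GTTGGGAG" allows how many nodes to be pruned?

6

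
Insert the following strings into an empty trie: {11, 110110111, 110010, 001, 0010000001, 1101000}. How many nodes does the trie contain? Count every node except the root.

25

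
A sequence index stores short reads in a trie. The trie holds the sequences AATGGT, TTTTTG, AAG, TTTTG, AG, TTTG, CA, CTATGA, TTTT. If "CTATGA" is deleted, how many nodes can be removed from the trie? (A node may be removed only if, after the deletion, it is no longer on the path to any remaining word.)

5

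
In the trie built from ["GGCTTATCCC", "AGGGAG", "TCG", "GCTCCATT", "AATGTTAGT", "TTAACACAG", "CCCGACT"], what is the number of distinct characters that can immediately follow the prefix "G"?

2

Walk "G" from the root, arriving at one node.
Distinct next characters after "G": C, G.
That node has 2 child edges.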